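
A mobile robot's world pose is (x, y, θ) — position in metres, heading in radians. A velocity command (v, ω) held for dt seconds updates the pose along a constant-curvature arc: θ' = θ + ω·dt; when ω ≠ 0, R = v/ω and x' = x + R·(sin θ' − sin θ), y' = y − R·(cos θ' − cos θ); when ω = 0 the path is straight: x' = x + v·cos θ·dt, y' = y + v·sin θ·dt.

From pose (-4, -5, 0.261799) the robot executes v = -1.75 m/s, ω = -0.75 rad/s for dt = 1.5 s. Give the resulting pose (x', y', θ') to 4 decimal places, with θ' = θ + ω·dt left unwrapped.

(-6.3771, -4.2629, -0.8632)

θ' = 0.2618 + -0.75·1.5 = -0.8632
R = v/ω = -1.75/-0.75 = 2.3333
x' = -4 + 2.3333·(sin -0.8632 − sin 0.2618) = -6.3771
y' = -5 − 2.3333·(cos -0.8632 − cos 0.2618) = -4.2629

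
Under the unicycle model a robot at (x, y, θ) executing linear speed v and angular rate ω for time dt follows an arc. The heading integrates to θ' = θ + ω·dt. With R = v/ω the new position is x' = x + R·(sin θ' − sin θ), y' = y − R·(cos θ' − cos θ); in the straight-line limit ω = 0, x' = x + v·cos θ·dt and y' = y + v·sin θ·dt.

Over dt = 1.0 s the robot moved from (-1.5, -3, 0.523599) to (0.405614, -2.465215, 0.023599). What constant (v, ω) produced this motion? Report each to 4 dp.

Δθ = 0.023599 − 0.523599 = -0.500000
ω = Δθ/dt = -0.500000/1.0 = -0.5000
R = Δx/(sin θ' − sin θ) = -4.0000
v = R·ω = -4.0000·-0.5000 = 2.0000

v = 2.0000, ω = -0.5000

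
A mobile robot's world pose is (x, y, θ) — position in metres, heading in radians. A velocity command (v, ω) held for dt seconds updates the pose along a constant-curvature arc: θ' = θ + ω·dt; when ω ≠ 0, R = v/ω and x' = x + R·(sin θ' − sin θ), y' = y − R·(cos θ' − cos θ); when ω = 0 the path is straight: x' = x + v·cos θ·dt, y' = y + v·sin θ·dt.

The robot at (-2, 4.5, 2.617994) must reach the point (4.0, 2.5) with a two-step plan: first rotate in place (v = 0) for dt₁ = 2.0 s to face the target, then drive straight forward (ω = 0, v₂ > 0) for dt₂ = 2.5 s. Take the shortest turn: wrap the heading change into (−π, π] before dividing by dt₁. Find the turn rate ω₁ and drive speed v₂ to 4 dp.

heading to target = atan2(2.5−4.5, 4−-2) = -0.3218
Δθ = wrap(-0.3218 − 2.6180) = -2.9397; ω₁ = Δθ/dt₁ = -1.4699
distance = √((4−-2)² + (2.5−4.5)²) = 6.3246; v₂ = distance/dt₂ = 2.5298

ω₁ = -1.4699, v₂ = 2.5298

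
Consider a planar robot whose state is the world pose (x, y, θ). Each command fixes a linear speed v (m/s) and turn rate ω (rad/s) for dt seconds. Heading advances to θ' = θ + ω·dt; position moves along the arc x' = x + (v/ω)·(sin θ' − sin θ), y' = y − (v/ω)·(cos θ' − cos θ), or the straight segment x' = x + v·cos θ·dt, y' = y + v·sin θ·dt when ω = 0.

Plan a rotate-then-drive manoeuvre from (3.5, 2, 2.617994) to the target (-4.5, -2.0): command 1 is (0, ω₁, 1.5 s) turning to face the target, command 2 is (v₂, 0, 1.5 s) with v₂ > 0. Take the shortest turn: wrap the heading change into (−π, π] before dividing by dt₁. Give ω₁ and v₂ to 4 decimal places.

heading to target = atan2(-2−2, -4.5−3.5) = -2.6779
Δθ = wrap(-2.6779 − 2.6180) = 0.9872; ω₁ = Δθ/dt₁ = 0.6582
distance = √((-4.5−3.5)² + (-2−2)²) = 8.9443; v₂ = distance/dt₂ = 5.9628

ω₁ = 0.6582, v₂ = 5.9628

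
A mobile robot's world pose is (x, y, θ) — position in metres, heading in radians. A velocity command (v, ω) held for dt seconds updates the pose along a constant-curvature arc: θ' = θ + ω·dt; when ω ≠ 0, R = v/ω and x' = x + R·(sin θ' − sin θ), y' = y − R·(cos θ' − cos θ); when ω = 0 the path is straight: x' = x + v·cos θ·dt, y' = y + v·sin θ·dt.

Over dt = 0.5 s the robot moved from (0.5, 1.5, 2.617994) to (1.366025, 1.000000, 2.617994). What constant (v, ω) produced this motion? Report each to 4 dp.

Δθ = 2.617994 − 2.617994 = 0.000000
ω = Δθ/dt = 0.000000/0.5 = 0.0000
ω = 0 → v = (Δx·cos θ + Δy·sin θ)/dt = -2.0000

v = -2.0000, ω = 0.0000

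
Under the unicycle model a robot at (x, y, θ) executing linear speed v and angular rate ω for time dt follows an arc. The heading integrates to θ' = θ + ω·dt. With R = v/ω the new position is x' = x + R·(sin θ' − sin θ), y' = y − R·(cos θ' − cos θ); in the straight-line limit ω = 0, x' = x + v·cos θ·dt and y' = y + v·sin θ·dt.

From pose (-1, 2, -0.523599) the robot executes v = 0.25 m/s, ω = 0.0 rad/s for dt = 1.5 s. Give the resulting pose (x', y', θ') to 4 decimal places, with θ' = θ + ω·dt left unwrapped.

(-0.6752, 1.8125, -0.5236)

θ' = -0.5236 + 0.0·1.5 = -0.5236
ω = 0 → straight: x' = -1 + 0.25·cos(-0.5236)·1.5 = -0.6752
y' = 2 + 0.25·sin(-0.5236)·1.5 = 1.8125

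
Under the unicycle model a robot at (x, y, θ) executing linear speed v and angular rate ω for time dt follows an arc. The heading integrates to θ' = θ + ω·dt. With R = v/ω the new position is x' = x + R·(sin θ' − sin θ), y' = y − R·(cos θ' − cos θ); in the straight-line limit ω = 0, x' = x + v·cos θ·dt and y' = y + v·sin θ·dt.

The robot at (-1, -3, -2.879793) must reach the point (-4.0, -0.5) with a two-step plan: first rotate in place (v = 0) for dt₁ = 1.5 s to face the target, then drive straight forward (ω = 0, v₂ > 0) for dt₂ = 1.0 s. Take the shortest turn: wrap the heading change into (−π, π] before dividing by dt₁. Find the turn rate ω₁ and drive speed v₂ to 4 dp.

ω₁ = -0.6377, v₂ = 3.9051

heading to target = atan2(-0.5−-3, -4−-1) = 2.4469
Δθ = wrap(2.4469 − -2.8798) = -0.9565; ω₁ = Δθ/dt₁ = -0.6377
distance = √((-4−-1)² + (-0.5−-3)²) = 3.9051; v₂ = distance/dt₂ = 3.9051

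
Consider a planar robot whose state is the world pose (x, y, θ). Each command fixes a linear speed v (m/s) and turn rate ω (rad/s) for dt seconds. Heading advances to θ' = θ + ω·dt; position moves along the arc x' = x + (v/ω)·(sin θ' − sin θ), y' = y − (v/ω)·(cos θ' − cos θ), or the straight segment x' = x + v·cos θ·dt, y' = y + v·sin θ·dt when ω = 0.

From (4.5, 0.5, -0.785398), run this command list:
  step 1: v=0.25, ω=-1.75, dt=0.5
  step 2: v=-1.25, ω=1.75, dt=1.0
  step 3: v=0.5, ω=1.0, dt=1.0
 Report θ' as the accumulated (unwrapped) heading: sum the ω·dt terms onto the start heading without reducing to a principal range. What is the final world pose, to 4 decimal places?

step 1: θ'=-1.6604 (R=-0.1429) → pose (4.5413, 0.3862, -1.6604)
step 2: θ'=0.0896 (R=-0.7143) → pose (3.7659, 1.1615, 0.0896)
step 3: θ'=1.0896 (R=0.5000) → pose (4.1644, 1.4281, 1.0896)

(4.1644, 1.4281, 1.0896)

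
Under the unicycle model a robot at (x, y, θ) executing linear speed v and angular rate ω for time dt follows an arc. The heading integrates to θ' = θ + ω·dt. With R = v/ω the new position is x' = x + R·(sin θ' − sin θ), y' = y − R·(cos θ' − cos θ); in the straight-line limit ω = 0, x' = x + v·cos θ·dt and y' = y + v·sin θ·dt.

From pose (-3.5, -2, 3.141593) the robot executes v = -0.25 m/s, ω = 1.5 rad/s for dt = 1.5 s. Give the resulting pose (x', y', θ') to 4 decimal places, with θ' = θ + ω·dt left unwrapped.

(-3.3703, -1.7286, 5.3916)

θ' = 3.1416 + 1.5·1.5 = 5.3916
R = v/ω = -0.25/1.5 = -0.1667
x' = -3.5 + -0.1667·(sin 5.3916 − sin 3.1416) = -3.3703
y' = -2 − -0.1667·(cos 5.3916 − cos 3.1416) = -1.7286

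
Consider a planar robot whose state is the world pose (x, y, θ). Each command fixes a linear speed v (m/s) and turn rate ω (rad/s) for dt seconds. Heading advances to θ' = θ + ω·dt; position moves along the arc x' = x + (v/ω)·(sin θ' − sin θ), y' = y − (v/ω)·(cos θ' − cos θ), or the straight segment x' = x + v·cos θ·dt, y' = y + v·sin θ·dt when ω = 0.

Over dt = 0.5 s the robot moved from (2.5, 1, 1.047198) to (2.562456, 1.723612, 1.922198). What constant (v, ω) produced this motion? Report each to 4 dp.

v = 1.5000, ω = 1.7500

Δθ = 1.922198 − 1.047198 = 0.875000
ω = Δθ/dt = 0.875000/0.5 = 1.7500
R = −Δy/(cos θ' − cos θ) = 0.8571
v = R·ω = 0.8571·1.7500 = 1.5000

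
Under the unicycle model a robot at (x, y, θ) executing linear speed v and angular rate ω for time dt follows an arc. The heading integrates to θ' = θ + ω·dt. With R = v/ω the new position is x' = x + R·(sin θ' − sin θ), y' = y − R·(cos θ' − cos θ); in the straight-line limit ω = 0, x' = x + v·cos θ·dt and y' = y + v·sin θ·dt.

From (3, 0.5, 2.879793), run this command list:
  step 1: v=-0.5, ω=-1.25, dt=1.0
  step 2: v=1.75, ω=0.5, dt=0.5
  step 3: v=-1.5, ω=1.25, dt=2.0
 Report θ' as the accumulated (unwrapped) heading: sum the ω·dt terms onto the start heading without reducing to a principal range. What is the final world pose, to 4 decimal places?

step 1: θ'=1.6298 (R=0.4000) → pose (3.2958, 0.1372, 1.6298)
step 2: θ'=1.8798 (R=3.5000) → pose (3.1361, 0.9952, 1.8798)
step 3: θ'=4.3798 (R=-1.2000) → pose (5.4135, 0.9683, 4.3798)

(5.4135, 0.9683, 4.3798)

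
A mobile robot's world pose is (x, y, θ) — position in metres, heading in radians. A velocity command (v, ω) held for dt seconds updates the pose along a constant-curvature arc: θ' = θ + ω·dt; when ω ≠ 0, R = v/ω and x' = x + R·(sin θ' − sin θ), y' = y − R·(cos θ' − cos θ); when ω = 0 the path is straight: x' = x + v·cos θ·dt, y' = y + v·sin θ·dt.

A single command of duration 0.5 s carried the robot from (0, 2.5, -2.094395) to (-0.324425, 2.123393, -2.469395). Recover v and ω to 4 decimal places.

Δθ = -2.469395 − -2.094395 = -0.375000
ω = Δθ/dt = -0.375000/0.5 = -0.7500
R = −Δy/(cos θ' − cos θ) = -1.3333
v = R·ω = -1.3333·-0.7500 = 1.0000

v = 1.0000, ω = -0.7500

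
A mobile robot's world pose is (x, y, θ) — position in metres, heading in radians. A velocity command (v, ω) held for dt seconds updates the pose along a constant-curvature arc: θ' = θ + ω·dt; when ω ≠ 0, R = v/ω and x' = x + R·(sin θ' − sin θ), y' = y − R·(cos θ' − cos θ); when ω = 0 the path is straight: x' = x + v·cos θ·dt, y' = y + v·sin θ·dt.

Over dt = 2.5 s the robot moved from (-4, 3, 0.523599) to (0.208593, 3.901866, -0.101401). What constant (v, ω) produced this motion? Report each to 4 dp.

v = 1.7500, ω = -0.2500

Δθ = -0.101401 − 0.523599 = -0.625000
ω = Δθ/dt = -0.625000/2.5 = -0.2500
R = Δx/(sin θ' − sin θ) = -7.0000
v = R·ω = -7.0000·-0.2500 = 1.7500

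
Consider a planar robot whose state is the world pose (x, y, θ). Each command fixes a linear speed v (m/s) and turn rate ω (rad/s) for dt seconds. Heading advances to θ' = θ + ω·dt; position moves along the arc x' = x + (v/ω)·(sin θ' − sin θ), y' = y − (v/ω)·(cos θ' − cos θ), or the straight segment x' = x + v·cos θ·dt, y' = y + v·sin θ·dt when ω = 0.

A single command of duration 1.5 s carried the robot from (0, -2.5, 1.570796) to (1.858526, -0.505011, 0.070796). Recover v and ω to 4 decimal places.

v = 2.0000, ω = -1.0000

Δθ = 0.070796 − 1.570796 = -1.500000
ω = Δθ/dt = -1.500000/1.5 = -1.0000
R = −Δy/(cos θ' − cos θ) = -2.0000
v = R·ω = -2.0000·-1.0000 = 2.0000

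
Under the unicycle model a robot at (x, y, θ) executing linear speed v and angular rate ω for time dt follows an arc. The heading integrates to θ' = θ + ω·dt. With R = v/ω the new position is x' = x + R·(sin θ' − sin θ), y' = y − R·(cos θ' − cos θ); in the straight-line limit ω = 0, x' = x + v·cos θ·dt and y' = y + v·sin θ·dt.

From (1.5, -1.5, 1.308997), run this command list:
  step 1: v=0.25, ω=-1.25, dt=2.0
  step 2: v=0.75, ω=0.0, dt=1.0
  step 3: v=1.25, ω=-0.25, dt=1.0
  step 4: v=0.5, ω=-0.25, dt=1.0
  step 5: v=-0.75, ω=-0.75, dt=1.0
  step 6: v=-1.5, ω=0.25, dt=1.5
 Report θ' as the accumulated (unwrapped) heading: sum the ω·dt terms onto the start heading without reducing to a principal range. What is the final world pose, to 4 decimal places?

(4.2329, -1.4993, -2.0660)

step 1: θ'=-1.1910 (R=-0.2000) → pose (1.8789, -1.4776, -1.1910)
step 2: θ'=-1.1910 (straight) → pose (2.1570, -2.1742, -1.1910)
step 3: θ'=-1.4410 (R=-5.0000) → pose (2.4712, -3.3807, -1.4410)
step 4: θ'=-1.6910 (R=-2.0000) → pose (2.4736, -3.8794, -1.6910)
step 5: θ'=-2.4410 (R=1.0000) → pose (2.8217, -3.2348, -2.4410)
step 6: θ'=-2.0660 (R=-6.0000) → pose (4.2329, -1.4993, -2.0660)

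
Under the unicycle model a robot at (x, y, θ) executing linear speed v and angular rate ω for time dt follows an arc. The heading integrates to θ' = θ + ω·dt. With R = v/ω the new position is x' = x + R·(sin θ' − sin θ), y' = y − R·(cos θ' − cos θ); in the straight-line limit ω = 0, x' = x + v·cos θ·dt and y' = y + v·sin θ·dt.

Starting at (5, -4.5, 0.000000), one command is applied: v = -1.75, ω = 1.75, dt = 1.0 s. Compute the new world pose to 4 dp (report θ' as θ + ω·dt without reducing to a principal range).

(4.0160, -5.6782, 1.7500)

θ' = 0.0000 + 1.75·1.0 = 1.7500
R = v/ω = -1.75/1.75 = -1.0000
x' = 5 + -1.0000·(sin 1.7500 − sin 0.0000) = 4.0160
y' = -4.5 − -1.0000·(cos 1.7500 − cos 0.0000) = -5.6782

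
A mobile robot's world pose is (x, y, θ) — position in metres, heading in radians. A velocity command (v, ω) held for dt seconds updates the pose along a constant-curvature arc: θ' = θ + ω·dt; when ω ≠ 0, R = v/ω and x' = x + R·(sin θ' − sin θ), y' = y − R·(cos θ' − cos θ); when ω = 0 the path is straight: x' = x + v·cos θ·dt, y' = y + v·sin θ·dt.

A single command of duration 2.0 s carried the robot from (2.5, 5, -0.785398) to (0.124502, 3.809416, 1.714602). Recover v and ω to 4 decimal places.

v = -1.7500, ω = 1.2500

Δθ = 1.714602 − -0.785398 = 2.500000
ω = Δθ/dt = 2.500000/2.0 = 1.2500
R = Δx/(sin θ' − sin θ) = -1.4000
v = R·ω = -1.4000·1.2500 = -1.7500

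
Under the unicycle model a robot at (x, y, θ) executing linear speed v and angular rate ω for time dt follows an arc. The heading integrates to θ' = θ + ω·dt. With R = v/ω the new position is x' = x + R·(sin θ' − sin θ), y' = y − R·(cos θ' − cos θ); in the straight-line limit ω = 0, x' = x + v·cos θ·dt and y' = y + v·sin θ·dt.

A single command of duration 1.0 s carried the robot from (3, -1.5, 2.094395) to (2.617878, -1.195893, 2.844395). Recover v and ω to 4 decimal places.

v = 0.5000, ω = 0.7500

Δθ = 2.844395 − 2.094395 = 0.750000
ω = Δθ/dt = 0.750000/1.0 = 0.7500
R = Δx/(sin θ' − sin θ) = 0.6667
v = R·ω = 0.6667·0.7500 = 0.5000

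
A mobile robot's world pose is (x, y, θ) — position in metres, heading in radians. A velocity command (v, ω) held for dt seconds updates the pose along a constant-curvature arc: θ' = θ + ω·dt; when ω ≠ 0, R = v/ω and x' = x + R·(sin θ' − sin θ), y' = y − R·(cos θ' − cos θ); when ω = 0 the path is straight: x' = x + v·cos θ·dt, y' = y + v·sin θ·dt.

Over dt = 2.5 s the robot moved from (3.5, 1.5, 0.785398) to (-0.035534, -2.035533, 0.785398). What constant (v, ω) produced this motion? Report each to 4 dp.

Δθ = 0.785398 − 0.785398 = 0.000000
ω = Δθ/dt = 0.000000/2.5 = 0.0000
ω = 0 → v = (Δx·cos θ + Δy·sin θ)/dt = -2.0000

v = -2.0000, ω = 0.0000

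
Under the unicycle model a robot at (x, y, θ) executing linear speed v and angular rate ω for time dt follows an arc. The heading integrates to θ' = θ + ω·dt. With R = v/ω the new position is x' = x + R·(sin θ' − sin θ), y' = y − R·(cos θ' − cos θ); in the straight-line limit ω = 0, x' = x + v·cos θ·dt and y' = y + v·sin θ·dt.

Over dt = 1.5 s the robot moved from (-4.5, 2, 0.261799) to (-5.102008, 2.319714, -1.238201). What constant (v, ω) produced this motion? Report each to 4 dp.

Δθ = -1.238201 − 0.261799 = -1.500000
ω = Δθ/dt = -1.500000/1.5 = -1.0000
R = Δx/(sin θ' − sin θ) = 0.5000
v = R·ω = 0.5000·-1.0000 = -0.5000

v = -0.5000, ω = -1.0000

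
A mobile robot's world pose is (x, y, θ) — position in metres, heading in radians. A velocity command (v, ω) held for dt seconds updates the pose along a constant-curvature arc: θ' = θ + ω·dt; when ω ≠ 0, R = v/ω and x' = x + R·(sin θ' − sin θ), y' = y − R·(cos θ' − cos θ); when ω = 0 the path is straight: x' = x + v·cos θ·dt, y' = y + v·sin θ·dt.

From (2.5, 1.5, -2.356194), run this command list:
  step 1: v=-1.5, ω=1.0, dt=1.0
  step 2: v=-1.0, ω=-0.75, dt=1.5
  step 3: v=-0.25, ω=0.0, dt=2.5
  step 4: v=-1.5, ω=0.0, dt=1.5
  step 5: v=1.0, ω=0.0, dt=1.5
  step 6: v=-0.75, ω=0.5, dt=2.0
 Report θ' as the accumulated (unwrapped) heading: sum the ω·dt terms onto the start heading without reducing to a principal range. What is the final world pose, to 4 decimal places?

(5.0495, 6.3794, -1.4812)

step 1: θ'=-1.3562 (R=-1.5000) → pose (2.9049, 2.8801, -1.3562)
step 2: θ'=-2.4812 (R=1.3333) → pose (3.3898, 4.2170, -2.4812)
step 3: θ'=-2.4812 (straight) → pose (3.8834, 4.6004, -2.4812)
step 4: θ'=-2.4812 (straight) → pose (5.6603, 5.9807, -2.4812)
step 5: θ'=-2.4812 (straight) → pose (4.4757, 5.0605, -2.4812)
step 6: θ'=-1.4812 (R=-1.5000) → pose (5.0495, 6.3794, -1.4812)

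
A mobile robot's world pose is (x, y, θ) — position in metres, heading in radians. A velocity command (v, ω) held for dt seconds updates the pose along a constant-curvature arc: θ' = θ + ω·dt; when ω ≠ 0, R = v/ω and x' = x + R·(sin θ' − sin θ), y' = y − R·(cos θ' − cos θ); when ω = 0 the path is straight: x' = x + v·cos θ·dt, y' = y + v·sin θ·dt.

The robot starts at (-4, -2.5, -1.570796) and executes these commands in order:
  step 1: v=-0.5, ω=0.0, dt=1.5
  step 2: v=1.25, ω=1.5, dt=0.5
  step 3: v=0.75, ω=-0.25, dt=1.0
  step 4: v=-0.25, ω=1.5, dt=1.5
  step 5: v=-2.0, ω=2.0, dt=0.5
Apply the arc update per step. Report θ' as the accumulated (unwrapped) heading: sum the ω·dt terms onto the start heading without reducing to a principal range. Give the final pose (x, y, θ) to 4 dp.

(-3.5353, -3.8942, 2.1792)

step 1: θ'=-1.5708 (straight) → pose (-4.0000, -1.7500, -1.5708)
step 2: θ'=-0.8208 (R=0.8333) → pose (-3.7764, -2.3180, -0.8208)
step 3: θ'=-1.0708 (R=-3.0000) → pose (-3.3387, -2.9247, -1.0708)
step 4: θ'=1.1792 (R=-0.1667) → pose (-3.6390, -2.9410, 1.1792)
step 5: θ'=2.1792 (R=-1.0000) → pose (-3.5353, -3.8942, 2.1792)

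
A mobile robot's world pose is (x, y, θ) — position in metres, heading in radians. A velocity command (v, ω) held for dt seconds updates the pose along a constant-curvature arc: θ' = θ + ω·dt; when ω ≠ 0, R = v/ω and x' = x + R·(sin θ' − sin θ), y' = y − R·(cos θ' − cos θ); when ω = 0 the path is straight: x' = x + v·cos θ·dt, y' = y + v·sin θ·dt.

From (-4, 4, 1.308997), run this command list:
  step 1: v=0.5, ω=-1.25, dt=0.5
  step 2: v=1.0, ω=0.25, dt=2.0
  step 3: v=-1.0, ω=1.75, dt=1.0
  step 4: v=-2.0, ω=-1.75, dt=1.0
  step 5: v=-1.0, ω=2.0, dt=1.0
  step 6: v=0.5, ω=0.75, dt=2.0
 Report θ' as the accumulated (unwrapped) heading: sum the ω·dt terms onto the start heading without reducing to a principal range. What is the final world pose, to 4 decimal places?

(-1.6091, 2.1383, 4.6840)

step 1: θ'=0.6840 (R=-0.4000) → pose (-3.8664, 4.2065, 0.6840)
step 2: θ'=1.1840 (R=4.0000) → pose (-2.6895, 5.7978, 1.1840)
step 3: θ'=2.9340 (R=-0.5714) → pose (-2.2781, 5.0231, 2.9340)
step 4: θ'=1.1840 (R=1.1429) → pose (-1.4552, 3.4736, 1.1840)
step 5: θ'=3.1840 (R=-0.5000) → pose (-0.9709, 2.7855, 3.1840)
step 6: θ'=4.6840 (R=0.6667) → pose (-1.6091, 2.1383, 4.6840)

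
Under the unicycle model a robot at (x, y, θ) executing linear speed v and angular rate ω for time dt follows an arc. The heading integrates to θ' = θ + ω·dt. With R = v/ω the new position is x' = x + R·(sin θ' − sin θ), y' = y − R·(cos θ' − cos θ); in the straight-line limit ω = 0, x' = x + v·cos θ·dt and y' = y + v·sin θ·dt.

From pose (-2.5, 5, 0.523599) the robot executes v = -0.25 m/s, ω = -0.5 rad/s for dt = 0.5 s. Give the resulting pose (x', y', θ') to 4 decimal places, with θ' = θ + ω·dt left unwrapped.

θ' = 0.5236 + -0.5·0.5 = 0.2736
R = v/ω = -0.25/-0.5 = 0.5000
x' = -2.5 + 0.5000·(sin 0.2736 − sin 0.5236) = -2.6149
y' = 5 − 0.5000·(cos 0.2736 − cos 0.5236) = 4.9516

(-2.6149, 4.9516, 0.2736)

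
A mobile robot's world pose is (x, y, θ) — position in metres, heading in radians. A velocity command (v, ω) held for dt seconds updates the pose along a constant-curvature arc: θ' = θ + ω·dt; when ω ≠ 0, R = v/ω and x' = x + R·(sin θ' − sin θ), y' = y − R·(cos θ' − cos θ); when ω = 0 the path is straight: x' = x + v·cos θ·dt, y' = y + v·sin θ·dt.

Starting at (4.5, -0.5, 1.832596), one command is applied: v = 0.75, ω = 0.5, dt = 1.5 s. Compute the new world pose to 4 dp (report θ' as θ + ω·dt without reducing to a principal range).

θ' = 1.8326 + 0.5·1.5 = 2.5826
R = v/ω = 0.75/0.5 = 1.5000
x' = 4.5 + 1.5000·(sin 2.5826 − sin 1.8326) = 3.8466
y' = -0.5 − 1.5000·(cos 2.5826 − cos 1.8326) = 0.3835

(3.8466, 0.3835, 2.5826)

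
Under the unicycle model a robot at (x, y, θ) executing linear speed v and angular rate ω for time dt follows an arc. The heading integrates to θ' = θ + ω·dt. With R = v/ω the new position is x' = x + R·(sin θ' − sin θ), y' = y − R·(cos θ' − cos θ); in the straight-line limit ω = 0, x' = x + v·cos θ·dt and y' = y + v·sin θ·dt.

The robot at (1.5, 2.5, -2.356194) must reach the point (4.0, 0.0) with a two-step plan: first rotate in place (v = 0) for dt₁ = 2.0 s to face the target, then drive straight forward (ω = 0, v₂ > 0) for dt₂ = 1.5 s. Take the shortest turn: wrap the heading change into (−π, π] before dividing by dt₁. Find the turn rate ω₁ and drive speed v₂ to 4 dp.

ω₁ = 0.7854, v₂ = 2.3570

heading to target = atan2(0−2.5, 4−1.5) = -0.7854
Δθ = wrap(-0.7854 − -2.3562) = 1.5708; ω₁ = Δθ/dt₁ = 0.7854
distance = √((4−1.5)² + (0−2.5)²) = 3.5355; v₂ = distance/dt₂ = 2.3570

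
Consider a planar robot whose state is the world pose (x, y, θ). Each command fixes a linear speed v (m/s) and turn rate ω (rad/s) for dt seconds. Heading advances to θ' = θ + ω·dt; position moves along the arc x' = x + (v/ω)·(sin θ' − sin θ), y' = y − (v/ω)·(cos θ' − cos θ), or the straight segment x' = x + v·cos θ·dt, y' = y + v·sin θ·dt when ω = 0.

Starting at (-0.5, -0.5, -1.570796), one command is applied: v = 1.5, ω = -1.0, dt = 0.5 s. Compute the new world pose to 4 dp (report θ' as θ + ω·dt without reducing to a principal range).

(-0.6836, -1.2191, -2.0708)

θ' = -1.5708 + -1.0·0.5 = -2.0708
R = v/ω = 1.5/-1.0 = -1.5000
x' = -0.5 + -1.5000·(sin -2.0708 − sin -1.5708) = -0.6836
y' = -0.5 − -1.5000·(cos -2.0708 − cos -1.5708) = -1.2191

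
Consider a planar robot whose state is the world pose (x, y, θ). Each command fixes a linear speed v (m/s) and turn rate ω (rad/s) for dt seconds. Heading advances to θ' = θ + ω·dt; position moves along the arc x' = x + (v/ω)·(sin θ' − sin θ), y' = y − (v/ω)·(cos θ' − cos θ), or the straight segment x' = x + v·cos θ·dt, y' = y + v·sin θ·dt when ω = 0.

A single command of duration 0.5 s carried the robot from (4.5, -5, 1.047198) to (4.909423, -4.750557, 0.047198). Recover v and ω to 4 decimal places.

Δθ = 0.047198 − 1.047198 = -1.000000
ω = Δθ/dt = -1.000000/0.5 = -2.0000
R = Δx/(sin θ' − sin θ) = -0.5000
v = R·ω = -0.5000·-2.0000 = 1.0000

v = 1.0000, ω = -2.0000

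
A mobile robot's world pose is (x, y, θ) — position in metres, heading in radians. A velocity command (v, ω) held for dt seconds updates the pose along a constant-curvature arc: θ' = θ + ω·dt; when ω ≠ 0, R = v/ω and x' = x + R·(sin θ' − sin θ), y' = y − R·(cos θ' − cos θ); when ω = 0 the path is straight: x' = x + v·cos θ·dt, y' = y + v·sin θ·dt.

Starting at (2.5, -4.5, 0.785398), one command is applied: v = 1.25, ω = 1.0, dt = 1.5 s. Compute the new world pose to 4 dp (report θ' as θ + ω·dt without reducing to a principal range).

θ' = 0.7854 + 1.0·1.5 = 2.2854
R = v/ω = 1.25/1.0 = 1.2500
x' = 2.5 + 1.2500·(sin 2.2854 − sin 0.7854) = 2.5603
y' = -4.5 − 1.2500·(cos 2.2854 − cos 0.7854) = -2.7970

(2.5603, -2.7970, 2.2854)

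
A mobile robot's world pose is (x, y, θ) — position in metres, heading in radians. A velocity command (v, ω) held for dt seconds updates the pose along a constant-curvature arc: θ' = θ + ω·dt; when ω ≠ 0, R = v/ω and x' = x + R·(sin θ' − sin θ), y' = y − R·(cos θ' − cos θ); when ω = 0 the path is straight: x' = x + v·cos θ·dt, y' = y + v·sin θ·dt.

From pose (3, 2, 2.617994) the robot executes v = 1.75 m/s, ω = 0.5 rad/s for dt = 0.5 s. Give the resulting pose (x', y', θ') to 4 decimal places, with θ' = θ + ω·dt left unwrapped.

θ' = 2.6180 + 0.5·0.5 = 2.8680
R = v/ω = 1.75/0.5 = 3.5000
x' = 3 + 3.5000·(sin 2.8680 − sin 2.6180) = 2.1957
y' = 2 − 3.5000·(cos 2.8680 − cos 2.6180) = 2.3387

(2.1957, 2.3387, 2.8680)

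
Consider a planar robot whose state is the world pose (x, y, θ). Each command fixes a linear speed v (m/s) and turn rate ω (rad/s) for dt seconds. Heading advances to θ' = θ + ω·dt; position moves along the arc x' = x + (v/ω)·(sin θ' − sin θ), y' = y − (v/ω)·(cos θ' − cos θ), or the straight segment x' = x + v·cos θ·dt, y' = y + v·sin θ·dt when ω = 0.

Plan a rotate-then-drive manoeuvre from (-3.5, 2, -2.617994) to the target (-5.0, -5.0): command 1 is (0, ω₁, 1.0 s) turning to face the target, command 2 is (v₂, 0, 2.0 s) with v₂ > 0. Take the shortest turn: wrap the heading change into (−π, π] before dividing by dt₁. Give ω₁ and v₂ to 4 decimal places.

ω₁ = 0.8361, v₂ = 3.5795

heading to target = atan2(-5−2, -5−-3.5) = -1.7819
Δθ = wrap(-1.7819 − -2.6180) = 0.8361; ω₁ = Δθ/dt₁ = 0.8361
distance = √((-5−-3.5)² + (-5−2)²) = 7.1589; v₂ = distance/dt₂ = 3.5795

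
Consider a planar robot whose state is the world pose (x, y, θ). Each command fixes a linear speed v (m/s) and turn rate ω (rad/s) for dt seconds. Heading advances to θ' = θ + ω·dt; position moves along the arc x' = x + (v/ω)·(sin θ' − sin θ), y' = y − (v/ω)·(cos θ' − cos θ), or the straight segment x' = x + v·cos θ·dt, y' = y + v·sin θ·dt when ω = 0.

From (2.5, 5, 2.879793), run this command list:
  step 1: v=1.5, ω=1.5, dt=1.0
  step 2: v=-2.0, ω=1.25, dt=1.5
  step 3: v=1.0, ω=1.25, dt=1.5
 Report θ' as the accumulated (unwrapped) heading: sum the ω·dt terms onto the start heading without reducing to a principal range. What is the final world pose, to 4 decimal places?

(0.6216, 7.4999, 8.1298)

step 1: θ'=4.3798 (R=1.0000) → pose (1.2960, 4.3606, 4.3798)
step 2: θ'=6.2548 (R=-1.6000) → pose (-0.1709, 6.4823, 6.2548)
step 3: θ'=8.1298 (R=0.8000) → pose (0.6216, 7.4999, 8.1298)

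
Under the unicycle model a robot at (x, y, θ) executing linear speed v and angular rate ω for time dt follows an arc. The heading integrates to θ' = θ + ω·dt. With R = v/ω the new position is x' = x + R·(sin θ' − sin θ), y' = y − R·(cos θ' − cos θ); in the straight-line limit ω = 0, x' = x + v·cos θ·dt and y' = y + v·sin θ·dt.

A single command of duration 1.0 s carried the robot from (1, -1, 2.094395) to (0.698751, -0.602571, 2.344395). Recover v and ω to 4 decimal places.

v = 0.5000, ω = 0.2500

Δθ = 2.344395 − 2.094395 = 0.250000
ω = Δθ/dt = 0.250000/1.0 = 0.2500
R = −Δy/(cos θ' − cos θ) = 2.0000
v = R·ω = 2.0000·0.2500 = 0.5000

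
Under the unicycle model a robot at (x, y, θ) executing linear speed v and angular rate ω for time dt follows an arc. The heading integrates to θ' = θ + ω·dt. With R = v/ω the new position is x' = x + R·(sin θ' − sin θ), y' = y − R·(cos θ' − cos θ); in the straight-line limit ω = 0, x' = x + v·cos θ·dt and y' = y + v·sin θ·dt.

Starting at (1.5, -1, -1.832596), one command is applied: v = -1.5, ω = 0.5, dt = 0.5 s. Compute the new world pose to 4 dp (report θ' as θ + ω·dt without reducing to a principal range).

(1.6020, -0.2589, -1.5826)

θ' = -1.8326 + 0.5·0.5 = -1.5826
R = v/ω = -1.5/0.5 = -3.0000
x' = 1.5 + -3.0000·(sin -1.5826 − sin -1.8326) = 1.6020
y' = -1 − -3.0000·(cos -1.5826 − cos -1.8326) = -0.2589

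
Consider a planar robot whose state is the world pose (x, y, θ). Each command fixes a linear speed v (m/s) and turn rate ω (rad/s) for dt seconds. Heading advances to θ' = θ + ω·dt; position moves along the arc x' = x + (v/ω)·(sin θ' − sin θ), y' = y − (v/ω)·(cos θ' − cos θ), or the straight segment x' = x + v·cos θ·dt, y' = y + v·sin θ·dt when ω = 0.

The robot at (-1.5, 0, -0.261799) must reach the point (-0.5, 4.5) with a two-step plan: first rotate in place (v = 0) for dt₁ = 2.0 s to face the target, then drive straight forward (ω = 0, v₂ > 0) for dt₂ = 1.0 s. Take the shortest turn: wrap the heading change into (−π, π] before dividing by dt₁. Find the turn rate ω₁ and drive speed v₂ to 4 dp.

ω₁ = 0.8070, v₂ = 4.6098

heading to target = atan2(4.5−0, -0.5−-1.5) = 1.3521
Δθ = wrap(1.3521 − -0.2618) = 1.6139; ω₁ = Δθ/dt₁ = 0.8070
distance = √((-0.5−-1.5)² + (4.5−0)²) = 4.6098; v₂ = distance/dt₂ = 4.6098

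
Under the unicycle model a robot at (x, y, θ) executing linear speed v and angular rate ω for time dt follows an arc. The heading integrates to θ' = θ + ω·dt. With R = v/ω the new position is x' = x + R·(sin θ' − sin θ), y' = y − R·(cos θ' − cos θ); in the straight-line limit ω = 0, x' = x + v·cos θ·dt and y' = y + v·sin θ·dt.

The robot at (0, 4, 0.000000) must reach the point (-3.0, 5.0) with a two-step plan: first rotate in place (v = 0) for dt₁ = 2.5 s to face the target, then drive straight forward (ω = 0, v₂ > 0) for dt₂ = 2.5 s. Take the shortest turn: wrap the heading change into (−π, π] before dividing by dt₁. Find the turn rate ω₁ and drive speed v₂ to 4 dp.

heading to target = atan2(5−4, -3−0) = 2.8198
Δθ = wrap(2.8198 − 0.0000) = 2.8198; ω₁ = Δθ/dt₁ = 1.1279
distance = √((-3−0)² + (5−4)²) = 3.1623; v₂ = distance/dt₂ = 1.2649

ω₁ = 1.1279, v₂ = 1.2649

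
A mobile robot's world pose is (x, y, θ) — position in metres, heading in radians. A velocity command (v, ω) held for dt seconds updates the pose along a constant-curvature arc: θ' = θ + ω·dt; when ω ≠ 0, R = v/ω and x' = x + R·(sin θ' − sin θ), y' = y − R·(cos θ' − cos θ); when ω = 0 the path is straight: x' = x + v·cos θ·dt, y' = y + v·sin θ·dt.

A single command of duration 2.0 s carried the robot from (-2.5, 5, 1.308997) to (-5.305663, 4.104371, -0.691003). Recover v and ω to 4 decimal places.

v = -1.7500, ω = -1.0000

Δθ = -0.691003 − 1.308997 = -2.000000
ω = Δθ/dt = -2.000000/2.0 = -1.0000
R = Δx/(sin θ' − sin θ) = 1.7500
v = R·ω = 1.7500·-1.0000 = -1.7500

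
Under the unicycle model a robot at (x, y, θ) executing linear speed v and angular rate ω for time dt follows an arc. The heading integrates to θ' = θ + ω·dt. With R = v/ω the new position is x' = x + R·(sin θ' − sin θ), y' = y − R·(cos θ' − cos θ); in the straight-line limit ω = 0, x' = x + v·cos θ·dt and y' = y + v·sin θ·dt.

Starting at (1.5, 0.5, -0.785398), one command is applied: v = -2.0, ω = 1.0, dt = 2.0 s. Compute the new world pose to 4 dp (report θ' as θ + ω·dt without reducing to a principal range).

θ' = -0.7854 + 1.0·2.0 = 1.2146
R = v/ω = -2.0/1.0 = -2.0000
x' = 1.5 + -2.0000·(sin 1.2146 − sin -0.7854) = -1.7887
y' = 0.5 − -2.0000·(cos 1.2146 − cos -0.7854) = -0.2168

(-1.7887, -0.2168, 1.2146)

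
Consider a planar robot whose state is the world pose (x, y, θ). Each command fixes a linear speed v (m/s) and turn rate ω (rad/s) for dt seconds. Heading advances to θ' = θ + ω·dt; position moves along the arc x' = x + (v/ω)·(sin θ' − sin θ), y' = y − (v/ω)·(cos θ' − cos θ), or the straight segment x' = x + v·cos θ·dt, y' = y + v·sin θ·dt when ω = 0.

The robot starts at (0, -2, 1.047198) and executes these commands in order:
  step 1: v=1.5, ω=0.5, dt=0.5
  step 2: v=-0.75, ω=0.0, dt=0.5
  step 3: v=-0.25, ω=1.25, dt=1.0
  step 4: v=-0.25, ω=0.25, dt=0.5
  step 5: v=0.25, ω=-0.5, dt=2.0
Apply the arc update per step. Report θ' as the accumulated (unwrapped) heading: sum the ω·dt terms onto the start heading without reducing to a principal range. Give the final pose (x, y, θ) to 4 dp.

(0.1060, -1.5594, 1.6722)

step 1: θ'=1.2972 (R=3.0000) → pose (0.2903, -1.3106, 1.2972)
step 2: θ'=1.2972 (straight) → pose (0.1890, -1.6716, 1.2972)
step 3: θ'=2.5472 (R=-0.2000) → pose (0.2696, -1.8914, 2.5472)
step 4: θ'=2.6722 (R=-1.0000) → pose (0.3772, -1.9547, 2.6722)
step 5: θ'=1.6722 (R=-0.5000) → pose (0.1060, -1.5594, 1.6722)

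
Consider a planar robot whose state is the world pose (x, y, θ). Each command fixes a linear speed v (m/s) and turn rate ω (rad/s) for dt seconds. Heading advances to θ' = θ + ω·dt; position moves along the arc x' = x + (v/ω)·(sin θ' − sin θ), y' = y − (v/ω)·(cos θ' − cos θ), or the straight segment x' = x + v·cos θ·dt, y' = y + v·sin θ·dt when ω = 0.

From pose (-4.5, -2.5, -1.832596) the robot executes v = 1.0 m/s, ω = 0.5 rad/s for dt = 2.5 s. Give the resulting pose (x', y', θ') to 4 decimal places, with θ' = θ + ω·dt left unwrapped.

(-3.6685, -4.6877, -0.5826)

θ' = -1.8326 + 0.5·2.5 = -0.5826
R = v/ω = 1.0/0.5 = 2.0000
x' = -4.5 + 2.0000·(sin -0.5826 − sin -1.8326) = -3.6685
y' = -2.5 − 2.0000·(cos -0.5826 − cos -1.8326) = -4.6877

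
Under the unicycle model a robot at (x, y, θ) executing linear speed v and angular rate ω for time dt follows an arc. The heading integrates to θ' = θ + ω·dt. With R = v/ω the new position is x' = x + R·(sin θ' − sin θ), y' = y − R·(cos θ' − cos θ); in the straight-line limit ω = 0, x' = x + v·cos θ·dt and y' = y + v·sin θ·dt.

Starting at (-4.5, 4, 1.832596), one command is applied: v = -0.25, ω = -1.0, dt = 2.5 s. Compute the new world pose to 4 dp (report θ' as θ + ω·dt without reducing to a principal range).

θ' = 1.8326 + -1.0·2.5 = -0.6674
R = v/ω = -0.25/-1.0 = 0.2500
x' = -4.5 + 0.2500·(sin -0.6674 − sin 1.8326) = -4.8962
y' = 4 − 0.2500·(cos -0.6674 − cos 1.8326) = 3.7389

(-4.8962, 3.7389, -0.6674)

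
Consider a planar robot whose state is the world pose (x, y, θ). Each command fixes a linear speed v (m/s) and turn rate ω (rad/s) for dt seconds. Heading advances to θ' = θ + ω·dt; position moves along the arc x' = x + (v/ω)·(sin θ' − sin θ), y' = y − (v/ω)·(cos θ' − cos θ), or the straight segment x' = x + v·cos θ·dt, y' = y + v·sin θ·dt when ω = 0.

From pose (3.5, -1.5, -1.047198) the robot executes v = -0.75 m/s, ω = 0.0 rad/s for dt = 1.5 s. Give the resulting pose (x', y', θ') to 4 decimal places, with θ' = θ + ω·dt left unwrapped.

(2.9375, -0.5257, -1.0472)

θ' = -1.0472 + 0.0·1.5 = -1.0472
ω = 0 → straight: x' = 3.5 + -0.75·cos(-1.0472)·1.5 = 2.9375
y' = -1.5 + -0.75·sin(-1.0472)·1.5 = -0.5257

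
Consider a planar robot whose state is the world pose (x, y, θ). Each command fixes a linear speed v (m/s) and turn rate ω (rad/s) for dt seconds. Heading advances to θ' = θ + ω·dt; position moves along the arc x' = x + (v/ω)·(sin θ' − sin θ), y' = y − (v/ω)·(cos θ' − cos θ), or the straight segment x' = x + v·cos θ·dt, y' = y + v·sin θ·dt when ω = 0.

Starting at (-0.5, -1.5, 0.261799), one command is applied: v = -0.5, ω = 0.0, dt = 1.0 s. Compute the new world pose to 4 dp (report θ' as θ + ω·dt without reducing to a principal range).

(-0.9830, -1.6294, 0.2618)

θ' = 0.2618 + 0.0·1.0 = 0.2618
ω = 0 → straight: x' = -0.5 + -0.5·cos(0.2618)·1.0 = -0.9830
y' = -1.5 + -0.5·sin(0.2618)·1.0 = -1.6294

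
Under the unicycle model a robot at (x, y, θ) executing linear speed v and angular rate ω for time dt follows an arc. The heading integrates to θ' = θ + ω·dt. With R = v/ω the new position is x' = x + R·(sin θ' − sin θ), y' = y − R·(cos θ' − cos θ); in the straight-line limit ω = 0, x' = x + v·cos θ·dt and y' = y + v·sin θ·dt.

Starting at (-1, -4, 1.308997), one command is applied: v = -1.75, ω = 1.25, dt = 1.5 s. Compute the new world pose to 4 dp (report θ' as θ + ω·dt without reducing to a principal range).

θ' = 1.3090 + 1.25·1.5 = 3.1840
R = v/ω = -1.75/1.25 = -1.4000
x' = -1 + -1.4000·(sin 3.1840 − sin 1.3090) = 0.4116
y' = -4 − -1.4000·(cos 3.1840 − cos 1.3090) = -5.7611

(0.4116, -5.7611, 3.1840)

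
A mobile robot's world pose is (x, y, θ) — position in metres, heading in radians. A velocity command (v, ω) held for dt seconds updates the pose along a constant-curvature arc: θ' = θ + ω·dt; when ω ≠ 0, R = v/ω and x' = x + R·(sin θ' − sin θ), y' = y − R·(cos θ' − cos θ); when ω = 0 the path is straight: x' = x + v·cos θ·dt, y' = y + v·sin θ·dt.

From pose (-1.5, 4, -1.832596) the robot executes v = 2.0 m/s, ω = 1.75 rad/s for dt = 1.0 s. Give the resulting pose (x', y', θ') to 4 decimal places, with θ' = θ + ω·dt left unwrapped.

(-0.4904, 2.5652, -0.0826)

θ' = -1.8326 + 1.75·1.0 = -0.0826
R = v/ω = 2.0/1.75 = 1.1429
x' = -1.5 + 1.1429·(sin -0.0826 − sin -1.8326) = -0.4904
y' = 4 − 1.1429·(cos -0.0826 − cos -1.8326) = 2.5652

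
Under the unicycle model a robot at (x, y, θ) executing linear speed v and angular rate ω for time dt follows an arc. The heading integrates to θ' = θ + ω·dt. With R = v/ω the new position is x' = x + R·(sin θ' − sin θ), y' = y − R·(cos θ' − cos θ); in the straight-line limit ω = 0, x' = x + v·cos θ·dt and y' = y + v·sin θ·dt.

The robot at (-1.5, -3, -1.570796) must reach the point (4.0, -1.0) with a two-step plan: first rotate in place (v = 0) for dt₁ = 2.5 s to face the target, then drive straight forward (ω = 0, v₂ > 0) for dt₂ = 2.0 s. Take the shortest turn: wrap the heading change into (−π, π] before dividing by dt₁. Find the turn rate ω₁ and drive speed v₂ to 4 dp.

ω₁ = 0.7678, v₂ = 2.9262

heading to target = atan2(-1−-3, 4−-1.5) = 0.3488
Δθ = wrap(0.3488 − -1.5708) = 1.9196; ω₁ = Δθ/dt₁ = 0.7678
distance = √((4−-1.5)² + (-1−-3)²) = 5.8523; v₂ = distance/dt₂ = 2.9262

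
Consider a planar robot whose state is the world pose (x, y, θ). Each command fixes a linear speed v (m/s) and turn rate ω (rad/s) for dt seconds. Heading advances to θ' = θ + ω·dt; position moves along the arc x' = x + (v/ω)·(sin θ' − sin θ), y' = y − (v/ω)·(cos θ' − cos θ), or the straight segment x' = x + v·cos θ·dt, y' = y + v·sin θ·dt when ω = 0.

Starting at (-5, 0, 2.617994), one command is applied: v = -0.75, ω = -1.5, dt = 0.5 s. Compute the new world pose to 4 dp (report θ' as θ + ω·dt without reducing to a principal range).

θ' = 2.6180 + -1.5·0.5 = 1.8680
R = v/ω = -0.75/-1.5 = 0.5000
x' = -5 + 0.5000·(sin 1.8680 − sin 2.6180) = -4.7719
y' = 0 − 0.5000·(cos 1.8680 − cos 2.6180) = -0.2866

(-4.7719, -0.2866, 1.8680)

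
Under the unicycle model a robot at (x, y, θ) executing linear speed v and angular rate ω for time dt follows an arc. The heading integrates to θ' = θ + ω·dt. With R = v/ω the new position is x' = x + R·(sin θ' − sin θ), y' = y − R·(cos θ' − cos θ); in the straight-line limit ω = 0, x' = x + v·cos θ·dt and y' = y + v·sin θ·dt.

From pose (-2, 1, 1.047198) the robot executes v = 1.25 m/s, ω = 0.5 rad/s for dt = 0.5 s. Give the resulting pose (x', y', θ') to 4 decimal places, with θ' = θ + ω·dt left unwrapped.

(-1.7581, 1.5745, 1.2972)

θ' = 1.0472 + 0.5·0.5 = 1.2972
R = v/ω = 1.25/0.5 = 2.5000
x' = -2 + 2.5000·(sin 1.2972 − sin 1.0472) = -1.7581
y' = 1 − 2.5000·(cos 1.2972 − cos 1.0472) = 1.5745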